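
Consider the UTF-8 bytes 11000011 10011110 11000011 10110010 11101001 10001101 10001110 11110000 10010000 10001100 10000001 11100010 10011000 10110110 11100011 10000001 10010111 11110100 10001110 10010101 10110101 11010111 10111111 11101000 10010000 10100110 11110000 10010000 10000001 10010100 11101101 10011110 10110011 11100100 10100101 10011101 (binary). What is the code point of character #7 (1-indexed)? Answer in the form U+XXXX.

Offset 0: leading byte 0xC3 = 11000011 → 2-byte char #1 = C3 9E.
Offset 2: leading byte 0xC3 = 11000011 → 2-byte char #2 = C3 B2.
Offset 4: leading byte 0xE9 = 11101001 → 3-byte char #3 = E9 8D 8E.
Offset 7: leading byte 0xF0 = 11110000 → 4-byte char #4 = F0 90 8C 81.
Offset 11: leading byte 0xE2 = 11100010 → 3-byte char #5 = E2 98 B6.
Offset 14: leading byte 0xE3 = 11100011 → 3-byte char #6 = E3 81 97.
Offset 17: leading byte 0xF4 = 11110100 → 4-byte char #7 = F4 8E 95 B5.
Leading byte 0xF4 = 11110100 matches 11110xxx → 4-byte sequence.
Byte 1: 0xF4 = 11110100, payload 100 (3 bits).
Byte 2: 0x8E = 10001110 (10xxxxxx ✓), payload 001110.
Byte 3: 0x95 = 10010101 (10xxxxxx ✓), payload 010101.
Byte 4: 0xB5 = 10110101 (10xxxxxx ✓), payload 110101.
Concatenate: 100001110010101110101 = 0x10E575 (21 bits → U+10E575).

U+10E575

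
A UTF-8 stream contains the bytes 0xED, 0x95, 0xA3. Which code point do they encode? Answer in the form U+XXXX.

Leading byte 0xED = 11101101 matches 1110xxxx → 3-byte sequence.
Byte 1: 0xED = 11101101, payload 1101 (4 bits).
Byte 2: 0x95 = 10010101 (10xxxxxx ✓), payload 010101.
Byte 3: 0xA3 = 10100011 (10xxxxxx ✓), payload 100011.
Concatenate: 1101010101100011 = 0xD563 (16 bits → U+D563).

U+D563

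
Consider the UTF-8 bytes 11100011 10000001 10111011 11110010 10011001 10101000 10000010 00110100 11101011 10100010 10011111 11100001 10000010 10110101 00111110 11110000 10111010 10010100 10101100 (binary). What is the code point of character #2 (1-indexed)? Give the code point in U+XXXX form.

U+99A02

Offset 0: leading byte 0xE3 = 11100011 → 3-byte char #1 = E3 81 BB.
Offset 3: leading byte 0xF2 = 11110010 → 4-byte char #2 = F2 99 A8 82.
Leading byte 0xF2 = 11110010 matches 11110xxx → 4-byte sequence.
Byte 1: 0xF2 = 11110010, payload 010 (3 bits).
Byte 2: 0x99 = 10011001 (10xxxxxx ✓), payload 011001.
Byte 3: 0xA8 = 10101000 (10xxxxxx ✓), payload 101000.
Byte 4: 0x82 = 10000010 (10xxxxxx ✓), payload 000010.
Concatenate: 010011001101000000010 = 0x99A02 (21 bits → U+99A02).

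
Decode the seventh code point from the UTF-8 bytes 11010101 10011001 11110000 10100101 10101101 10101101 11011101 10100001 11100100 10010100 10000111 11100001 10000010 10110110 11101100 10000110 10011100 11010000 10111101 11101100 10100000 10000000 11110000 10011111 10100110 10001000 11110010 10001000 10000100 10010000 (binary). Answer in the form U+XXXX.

U+043D

Offset 0: leading byte 0xD5 = 11010101 → 2-byte char #1 = D5 99.
Offset 2: leading byte 0xF0 = 11110000 → 4-byte char #2 = F0 A5 AD AD.
Offset 6: leading byte 0xDD = 11011101 → 2-byte char #3 = DD A1.
Offset 8: leading byte 0xE4 = 11100100 → 3-byte char #4 = E4 94 87.
Offset 11: leading byte 0xE1 = 11100001 → 3-byte char #5 = E1 82 B6.
Offset 14: leading byte 0xEC = 11101100 → 3-byte char #6 = EC 86 9C.
Offset 17: leading byte 0xD0 = 11010000 → 2-byte char #7 = D0 BD.
Leading byte 0xD0 = 11010000 matches 110xxxxx → 2-byte sequence.
Byte 1: 0xD0 = 11010000, payload 10000 (5 bits).
Byte 2: 0xBD = 10111101 (10xxxxxx ✓), payload 111101.
Concatenate: 10000111101 = 0x43D (11 bits → U+043D).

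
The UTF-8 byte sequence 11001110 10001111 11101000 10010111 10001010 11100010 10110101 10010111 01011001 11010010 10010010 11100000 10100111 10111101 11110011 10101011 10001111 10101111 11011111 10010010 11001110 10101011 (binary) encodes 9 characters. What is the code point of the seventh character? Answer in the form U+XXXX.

U+EB3EF

Offset 0: leading byte 0xCE = 11001110 → 2-byte char #1 = CE 8F.
Offset 2: leading byte 0xE8 = 11101000 → 3-byte char #2 = E8 97 8A.
Offset 5: leading byte 0xE2 = 11100010 → 3-byte char #3 = E2 B5 97.
Offset 8: leading byte 0x59 = 01011001 → 1-byte char #4 = 59.
Offset 9: leading byte 0xD2 = 11010010 → 2-byte char #5 = D2 92.
Offset 11: leading byte 0xE0 = 11100000 → 3-byte char #6 = E0 A7 BD.
Offset 14: leading byte 0xF3 = 11110011 → 4-byte char #7 = F3 AB 8F AF.
Leading byte 0xF3 = 11110011 matches 11110xxx → 4-byte sequence.
Byte 1: 0xF3 = 11110011, payload 011 (3 bits).
Byte 2: 0xAB = 10101011 (10xxxxxx ✓), payload 101011.
Byte 3: 0x8F = 10001111 (10xxxxxx ✓), payload 001111.
Byte 4: 0xAF = 10101111 (10xxxxxx ✓), payload 101111.
Concatenate: 011101011001111101111 = 0xEB3EF (21 bits → U+EB3EF).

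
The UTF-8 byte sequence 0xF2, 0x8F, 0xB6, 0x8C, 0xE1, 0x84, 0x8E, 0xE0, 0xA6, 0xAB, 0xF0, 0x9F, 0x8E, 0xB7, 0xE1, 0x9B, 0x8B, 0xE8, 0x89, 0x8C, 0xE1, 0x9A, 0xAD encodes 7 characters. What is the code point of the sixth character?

Offset 0: leading byte 0xF2 = 11110010 → 4-byte char #1 = F2 8F B6 8C.
Offset 4: leading byte 0xE1 = 11100001 → 3-byte char #2 = E1 84 8E.
Offset 7: leading byte 0xE0 = 11100000 → 3-byte char #3 = E0 A6 AB.
Offset 10: leading byte 0xF0 = 11110000 → 4-byte char #4 = F0 9F 8E B7.
Offset 14: leading byte 0xE1 = 11100001 → 3-byte char #5 = E1 9B 8B.
Offset 17: leading byte 0xE8 = 11101000 → 3-byte char #6 = E8 89 8C.
Leading byte 0xE8 = 11101000 matches 1110xxxx → 3-byte sequence.
Byte 1: 0xE8 = 11101000, payload 1000 (4 bits).
Byte 2: 0x89 = 10001001 (10xxxxxx ✓), payload 001001.
Byte 3: 0x8C = 10001100 (10xxxxxx ✓), payload 001100.
Concatenate: 1000001001001100 = 0x824C (16 bits → U+824C).

U+824C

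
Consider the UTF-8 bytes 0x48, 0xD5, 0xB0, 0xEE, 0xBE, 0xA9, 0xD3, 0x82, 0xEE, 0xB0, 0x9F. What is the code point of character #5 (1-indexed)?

Offset 0: leading byte 0x48 = 01001000 → 1-byte char #1 = 48.
Offset 1: leading byte 0xD5 = 11010101 → 2-byte char #2 = D5 B0.
Offset 3: leading byte 0xEE = 11101110 → 3-byte char #3 = EE BE A9.
Offset 6: leading byte 0xD3 = 11010011 → 2-byte char #4 = D3 82.
Offset 8: leading byte 0xEE = 11101110 → 3-byte char #5 = EE B0 9F.
Leading byte 0xEE = 11101110 matches 1110xxxx → 3-byte sequence.
Byte 1: 0xEE = 11101110, payload 1110 (4 bits).
Byte 2: 0xB0 = 10110000 (10xxxxxx ✓), payload 110000.
Byte 3: 0x9F = 10011111 (10xxxxxx ✓), payload 011111.
Concatenate: 1110110000011111 = 0xEC1F (16 bits → U+EC1F).

U+EC1F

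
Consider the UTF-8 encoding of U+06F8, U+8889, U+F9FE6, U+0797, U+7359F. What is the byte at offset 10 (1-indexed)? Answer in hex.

1-indexed offset 10 is 0-indexed offset 9.
U+06F8 → 2-byte form DB B8 at offsets 0–1.
U+8889 → 3-byte form E8 A2 89 at offsets 2–4.
U+F9FE6 → 4-byte form F3 B9 BF A6 at offsets 5–8.
U+0797 → 2-byte form DE 97 at offsets 9–10.
Offset 9 falls in char 4's range; it's byte 1 of DE 97 = 0xDE.

0xDE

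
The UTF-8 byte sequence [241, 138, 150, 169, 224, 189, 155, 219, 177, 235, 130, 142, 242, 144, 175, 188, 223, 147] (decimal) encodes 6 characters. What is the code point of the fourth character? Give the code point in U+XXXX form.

Offset 0: leading byte 0xF1 = 11110001 → 4-byte char #1 = F1 8A 96 A9.
Offset 4: leading byte 0xE0 = 11100000 → 3-byte char #2 = E0 BD 9B.
Offset 7: leading byte 0xDB = 11011011 → 2-byte char #3 = DB B1.
Offset 9: leading byte 0xEB = 11101011 → 3-byte char #4 = EB 82 8E.
Leading byte 0xEB = 11101011 matches 1110xxxx → 3-byte sequence.
Byte 1: 0xEB = 11101011, payload 1011 (4 bits).
Byte 2: 0x82 = 10000010 (10xxxxxx ✓), payload 000010.
Byte 3: 0x8E = 10001110 (10xxxxxx ✓), payload 001110.
Concatenate: 1011000010001110 = 0xB08E (16 bits → U+B08E).

U+B08E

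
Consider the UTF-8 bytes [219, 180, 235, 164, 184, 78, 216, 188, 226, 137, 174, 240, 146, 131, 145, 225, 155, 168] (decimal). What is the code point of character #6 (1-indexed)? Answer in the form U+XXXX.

U+120D1

Offset 0: leading byte 0xDB = 11011011 → 2-byte char #1 = DB B4.
Offset 2: leading byte 0xEB = 11101011 → 3-byte char #2 = EB A4 B8.
Offset 5: leading byte 0x4E = 01001110 → 1-byte char #3 = 4E.
Offset 6: leading byte 0xD8 = 11011000 → 2-byte char #4 = D8 BC.
Offset 8: leading byte 0xE2 = 11100010 → 3-byte char #5 = E2 89 AE.
Offset 11: leading byte 0xF0 = 11110000 → 4-byte char #6 = F0 92 83 91.
Leading byte 0xF0 = 11110000 matches 11110xxx → 4-byte sequence.
Byte 1: 0xF0 = 11110000, payload 000 (3 bits).
Byte 2: 0x92 = 10010010 (10xxxxxx ✓), payload 010010.
Byte 3: 0x83 = 10000011 (10xxxxxx ✓), payload 000011.
Byte 4: 0x91 = 10010001 (10xxxxxx ✓), payload 010001.
Concatenate: 000010010000011010001 = 0x120D1 (21 bits → U+120D1).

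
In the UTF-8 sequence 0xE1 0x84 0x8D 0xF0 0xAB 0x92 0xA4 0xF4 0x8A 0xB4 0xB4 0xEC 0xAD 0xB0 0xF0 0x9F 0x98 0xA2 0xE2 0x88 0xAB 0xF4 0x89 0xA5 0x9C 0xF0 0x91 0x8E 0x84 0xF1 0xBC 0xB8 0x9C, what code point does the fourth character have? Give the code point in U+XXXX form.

Offset 0: leading byte 0xE1 = 11100001 → 3-byte char #1 = E1 84 8D.
Offset 3: leading byte 0xF0 = 11110000 → 4-byte char #2 = F0 AB 92 A4.
Offset 7: leading byte 0xF4 = 11110100 → 4-byte char #3 = F4 8A B4 B4.
Offset 11: leading byte 0xEC = 11101100 → 3-byte char #4 = EC AD B0.
Leading byte 0xEC = 11101100 matches 1110xxxx → 3-byte sequence.
Byte 1: 0xEC = 11101100, payload 1100 (4 bits).
Byte 2: 0xAD = 10101101 (10xxxxxx ✓), payload 101101.
Byte 3: 0xB0 = 10110000 (10xxxxxx ✓), payload 110000.
Concatenate: 1100101101110000 = 0xCB70 (16 bits → U+CB70).

U+CB70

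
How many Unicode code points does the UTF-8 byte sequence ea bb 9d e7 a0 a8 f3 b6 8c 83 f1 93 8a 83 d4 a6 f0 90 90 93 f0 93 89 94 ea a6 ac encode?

8

Byte at offset 0: 0xEA = 11101010 → 3-byte char (#1). Advance 3.
Byte at offset 3: 0xE7 = 11100111 → 3-byte char (#2). Advance 3.
Byte at offset 6: 0xF3 = 11110011 → 4-byte char (#3). Advance 4.
Byte at offset 10: 0xF1 = 11110001 → 4-byte char (#4). Advance 4.
Byte at offset 14: 0xD4 = 11010100 → 2-byte char (#5). Advance 2.
Byte at offset 16: 0xF0 = 11110000 → 4-byte char (#6). Advance 4.
Byte at offset 20: 0xF0 = 11110000 → 4-byte char (#7). Advance 4.
Byte at offset 24: 0xEA = 11101010 → 3-byte char (#8). Advance 3.
Reached end at offset 27 after 8 code points.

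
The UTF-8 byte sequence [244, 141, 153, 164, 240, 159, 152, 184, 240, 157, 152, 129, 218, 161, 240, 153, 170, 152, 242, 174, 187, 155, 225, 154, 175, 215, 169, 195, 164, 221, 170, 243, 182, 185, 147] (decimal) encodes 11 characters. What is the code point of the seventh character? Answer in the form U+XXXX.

Offset 0: leading byte 0xF4 = 11110100 → 4-byte char #1 = F4 8D 99 A4.
Offset 4: leading byte 0xF0 = 11110000 → 4-byte char #2 = F0 9F 98 B8.
Offset 8: leading byte 0xF0 = 11110000 → 4-byte char #3 = F0 9D 98 81.
Offset 12: leading byte 0xDA = 11011010 → 2-byte char #4 = DA A1.
Offset 14: leading byte 0xF0 = 11110000 → 4-byte char #5 = F0 99 AA 98.
Offset 18: leading byte 0xF2 = 11110010 → 4-byte char #6 = F2 AE BB 9B.
Offset 22: leading byte 0xE1 = 11100001 → 3-byte char #7 = E1 9A AF.
Leading byte 0xE1 = 11100001 matches 1110xxxx → 3-byte sequence.
Byte 1: 0xE1 = 11100001, payload 0001 (4 bits).
Byte 2: 0x9A = 10011010 (10xxxxxx ✓), payload 011010.
Byte 3: 0xAF = 10101111 (10xxxxxx ✓), payload 101111.
Concatenate: 0001011010101111 = 0x16AF (16 bits → U+16AF).

U+16AF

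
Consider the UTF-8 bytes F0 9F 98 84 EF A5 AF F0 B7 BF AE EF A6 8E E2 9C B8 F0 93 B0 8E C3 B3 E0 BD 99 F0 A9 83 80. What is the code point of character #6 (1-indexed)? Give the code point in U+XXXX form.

Offset 0: leading byte 0xF0 = 11110000 → 4-byte char #1 = F0 9F 98 84.
Offset 4: leading byte 0xEF = 11101111 → 3-byte char #2 = EF A5 AF.
Offset 7: leading byte 0xF0 = 11110000 → 4-byte char #3 = F0 B7 BF AE.
Offset 11: leading byte 0xEF = 11101111 → 3-byte char #4 = EF A6 8E.
Offset 14: leading byte 0xE2 = 11100010 → 3-byte char #5 = E2 9C B8.
Offset 17: leading byte 0xF0 = 11110000 → 4-byte char #6 = F0 93 B0 8E.
Leading byte 0xF0 = 11110000 matches 11110xxx → 4-byte sequence.
Byte 1: 0xF0 = 11110000, payload 000 (3 bits).
Byte 2: 0x93 = 10010011 (10xxxxxx ✓), payload 010011.
Byte 3: 0xB0 = 10110000 (10xxxxxx ✓), payload 110000.
Byte 4: 0x8E = 10001110 (10xxxxxx ✓), payload 001110.
Concatenate: 000010011110000001110 = 0x13C0E (21 bits → U+13C0E).

U+13C0E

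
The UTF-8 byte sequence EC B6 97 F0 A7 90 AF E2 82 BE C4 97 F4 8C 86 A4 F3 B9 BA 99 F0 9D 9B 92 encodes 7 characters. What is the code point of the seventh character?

Offset 0: leading byte 0xEC = 11101100 → 3-byte char #1 = EC B6 97.
Offset 3: leading byte 0xF0 = 11110000 → 4-byte char #2 = F0 A7 90 AF.
Offset 7: leading byte 0xE2 = 11100010 → 3-byte char #3 = E2 82 BE.
Offset 10: leading byte 0xC4 = 11000100 → 2-byte char #4 = C4 97.
Offset 12: leading byte 0xF4 = 11110100 → 4-byte char #5 = F4 8C 86 A4.
Offset 16: leading byte 0xF3 = 11110011 → 4-byte char #6 = F3 B9 BA 99.
Offset 20: leading byte 0xF0 = 11110000 → 4-byte char #7 = F0 9D 9B 92.
Leading byte 0xF0 = 11110000 matches 11110xxx → 4-byte sequence.
Byte 1: 0xF0 = 11110000, payload 000 (3 bits).
Byte 2: 0x9D = 10011101 (10xxxxxx ✓), payload 011101.
Byte 3: 0x9B = 10011011 (10xxxxxx ✓), payload 011011.
Byte 4: 0x92 = 10010010 (10xxxxxx ✓), payload 010010.
Concatenate: 000011101011011010010 = 0x1D6D2 (21 bits → U+1D6D2).

U+1D6D2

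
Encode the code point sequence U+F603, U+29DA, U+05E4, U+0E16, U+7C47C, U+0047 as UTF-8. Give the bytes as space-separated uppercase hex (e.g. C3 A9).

U+F603: 3-byte form → EF 98 83.
U+29DA: 3-byte form → E2 A7 9A.
U+05E4: 2-byte form → D7 A4.
U+0E16: 3-byte form → E0 B8 96.
U+7C47C: 4-byte form → F1 BC 91 BC.
U+0047: 1-byte form → 47.
Concatenated (16 bytes): EF 98 83 E2 A7 9A D7 A4 E0 B8 96 F1 BC 91 BC 47.

EF 98 83 E2 A7 9A D7 A4 E0 B8 96 F1 BC 91 BC 47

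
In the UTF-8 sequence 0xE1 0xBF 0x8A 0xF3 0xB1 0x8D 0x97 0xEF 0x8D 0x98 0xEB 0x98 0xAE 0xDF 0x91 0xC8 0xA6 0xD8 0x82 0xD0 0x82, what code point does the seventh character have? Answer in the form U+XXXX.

U+0602

Offset 0: leading byte 0xE1 = 11100001 → 3-byte char #1 = E1 BF 8A.
Offset 3: leading byte 0xF3 = 11110011 → 4-byte char #2 = F3 B1 8D 97.
Offset 7: leading byte 0xEF = 11101111 → 3-byte char #3 = EF 8D 98.
Offset 10: leading byte 0xEB = 11101011 → 3-byte char #4 = EB 98 AE.
Offset 13: leading byte 0xDF = 11011111 → 2-byte char #5 = DF 91.
Offset 15: leading byte 0xC8 = 11001000 → 2-byte char #6 = C8 A6.
Offset 17: leading byte 0xD8 = 11011000 → 2-byte char #7 = D8 82.
Leading byte 0xD8 = 11011000 matches 110xxxxx → 2-byte sequence.
Byte 1: 0xD8 = 11011000, payload 11000 (5 bits).
Byte 2: 0x82 = 10000010 (10xxxxxx ✓), payload 000010.
Concatenate: 11000000010 = 0x602 (11 bits → U+0602).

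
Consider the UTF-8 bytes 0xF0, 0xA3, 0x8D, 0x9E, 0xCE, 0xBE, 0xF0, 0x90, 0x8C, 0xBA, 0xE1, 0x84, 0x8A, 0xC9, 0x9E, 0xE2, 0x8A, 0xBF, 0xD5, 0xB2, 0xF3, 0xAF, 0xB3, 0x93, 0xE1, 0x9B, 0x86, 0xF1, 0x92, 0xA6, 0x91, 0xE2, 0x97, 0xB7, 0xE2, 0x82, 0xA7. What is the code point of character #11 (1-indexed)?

Offset 0: leading byte 0xF0 = 11110000 → 4-byte char #1 = F0 A3 8D 9E.
Offset 4: leading byte 0xCE = 11001110 → 2-byte char #2 = CE BE.
Offset 6: leading byte 0xF0 = 11110000 → 4-byte char #3 = F0 90 8C BA.
Offset 10: leading byte 0xE1 = 11100001 → 3-byte char #4 = E1 84 8A.
Offset 13: leading byte 0xC9 = 11001001 → 2-byte char #5 = C9 9E.
Offset 15: leading byte 0xE2 = 11100010 → 3-byte char #6 = E2 8A BF.
Offset 18: leading byte 0xD5 = 11010101 → 2-byte char #7 = D5 B2.
Offset 20: leading byte 0xF3 = 11110011 → 4-byte char #8 = F3 AF B3 93.
Offset 24: leading byte 0xE1 = 11100001 → 3-byte char #9 = E1 9B 86.
Offset 27: leading byte 0xF1 = 11110001 → 4-byte char #10 = F1 92 A6 91.
Offset 31: leading byte 0xE2 = 11100010 → 3-byte char #11 = E2 97 B7.
Leading byte 0xE2 = 11100010 matches 1110xxxx → 3-byte sequence.
Byte 1: 0xE2 = 11100010, payload 0010 (4 bits).
Byte 2: 0x97 = 10010111 (10xxxxxx ✓), payload 010111.
Byte 3: 0xB7 = 10110111 (10xxxxxx ✓), payload 110111.
Concatenate: 0010010111110111 = 0x25F7 (16 bits → U+25F7).

U+25F7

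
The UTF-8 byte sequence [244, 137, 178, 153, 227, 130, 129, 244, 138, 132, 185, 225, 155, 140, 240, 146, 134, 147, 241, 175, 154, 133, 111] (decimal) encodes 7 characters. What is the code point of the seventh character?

Offset 0: leading byte 0xF4 = 11110100 → 4-byte char #1 = F4 89 B2 99.
Offset 4: leading byte 0xE3 = 11100011 → 3-byte char #2 = E3 82 81.
Offset 7: leading byte 0xF4 = 11110100 → 4-byte char #3 = F4 8A 84 B9.
Offset 11: leading byte 0xE1 = 11100001 → 3-byte char #4 = E1 9B 8C.
Offset 14: leading byte 0xF0 = 11110000 → 4-byte char #5 = F0 92 86 93.
Offset 18: leading byte 0xF1 = 11110001 → 4-byte char #6 = F1 AF 9A 85.
Offset 22: leading byte 0x6F = 01101111 → 1-byte char #7 = 6F.
Leading byte 0x6F = 01101111 matches 0xxxxxxx → 1-byte sequence.
Byte 1: 0x6F = 01101111, payload 1101111 (7 bits).
Concatenate: 1101111 = 0x6F (7 bits → U+006F).

U+006F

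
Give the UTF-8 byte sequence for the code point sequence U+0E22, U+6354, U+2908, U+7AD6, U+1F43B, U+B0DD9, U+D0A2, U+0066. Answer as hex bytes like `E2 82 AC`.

E0 B8 A2 E6 8D 94 E2 A4 88 E7 AB 96 F0 9F 90 BB F2 B0 B7 99 ED 82 A2 66

U+0E22: 3-byte form → E0 B8 A2.
U+6354: 3-byte form → E6 8D 94.
U+2908: 3-byte form → E2 A4 88.
U+7AD6: 3-byte form → E7 AB 96.
U+1F43B: 4-byte form → F0 9F 90 BB.
U+B0DD9: 4-byte form → F2 B0 B7 99.
U+D0A2: 3-byte form → ED 82 A2.
U+0066: 1-byte form → 66.
Concatenated (24 bytes): E0 B8 A2 E6 8D 94 E2 A4 88 E7 AB 96 F0 9F 90 BB F2 B0 B7 99 ED 82 A2 66.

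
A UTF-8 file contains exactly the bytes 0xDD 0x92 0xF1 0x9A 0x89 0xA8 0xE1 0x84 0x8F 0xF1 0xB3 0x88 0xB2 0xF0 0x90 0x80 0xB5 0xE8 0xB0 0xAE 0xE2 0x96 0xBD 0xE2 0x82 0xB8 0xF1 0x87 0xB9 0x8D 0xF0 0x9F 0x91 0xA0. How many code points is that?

10

Byte at offset 0: 0xDD = 11011101 → 2-byte char (#1). Advance 2.
Byte at offset 2: 0xF1 = 11110001 → 4-byte char (#2). Advance 4.
Byte at offset 6: 0xE1 = 11100001 → 3-byte char (#3). Advance 3.
Byte at offset 9: 0xF1 = 11110001 → 4-byte char (#4). Advance 4.
Byte at offset 13: 0xF0 = 11110000 → 4-byte char (#5). Advance 4.
Byte at offset 17: 0xE8 = 11101000 → 3-byte char (#6). Advance 3.
Byte at offset 20: 0xE2 = 11100010 → 3-byte char (#7). Advance 3.
Byte at offset 23: 0xE2 = 11100010 → 3-byte char (#8). Advance 3.
Byte at offset 26: 0xF1 = 11110001 → 4-byte char (#9). Advance 4.
Byte at offset 30: 0xF0 = 11110000 → 4-byte char (#10). Advance 4.
Reached end at offset 34 after 10 code points.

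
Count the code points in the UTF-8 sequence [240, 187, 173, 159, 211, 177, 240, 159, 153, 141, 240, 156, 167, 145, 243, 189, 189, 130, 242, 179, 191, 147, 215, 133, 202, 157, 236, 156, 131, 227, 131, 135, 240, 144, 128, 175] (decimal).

11

Byte at offset 0: 0xF0 = 11110000 → 4-byte char (#1). Advance 4.
Byte at offset 4: 0xD3 = 11010011 → 2-byte char (#2). Advance 2.
Byte at offset 6: 0xF0 = 11110000 → 4-byte char (#3). Advance 4.
Byte at offset 10: 0xF0 = 11110000 → 4-byte char (#4). Advance 4.
Byte at offset 14: 0xF3 = 11110011 → 4-byte char (#5). Advance 4.
Byte at offset 18: 0xF2 = 11110010 → 4-byte char (#6). Advance 4.
Byte at offset 22: 0xD7 = 11010111 → 2-byte char (#7). Advance 2.
Byte at offset 24: 0xCA = 11001010 → 2-byte char (#8). Advance 2.
Byte at offset 26: 0xEC = 11101100 → 3-byte char (#9). Advance 3.
Byte at offset 29: 0xE3 = 11100011 → 3-byte char (#10). Advance 3.
Byte at offset 32: 0xF0 = 11110000 → 4-byte char (#11). Advance 4.
Reached end at offset 36 after 11 code points.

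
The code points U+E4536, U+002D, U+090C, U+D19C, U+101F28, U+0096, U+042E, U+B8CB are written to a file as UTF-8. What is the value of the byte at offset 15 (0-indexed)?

U+E4536 → 4-byte form F3 A4 94 B6 at offsets 0–3.
U+002D → 1-byte form 2D at offsets 4–4.
U+090C → 3-byte form E0 A4 8C at offsets 5–7.
U+D19C → 3-byte form ED 86 9C at offsets 8–10.
U+101F28 → 4-byte form F4 81 BC A8 at offsets 11–14.
U+0096 → 2-byte form C2 96 at offsets 15–16.
Offset 15 falls in char 6's range; it's byte 1 of C2 96 = 0xC2.

0xC2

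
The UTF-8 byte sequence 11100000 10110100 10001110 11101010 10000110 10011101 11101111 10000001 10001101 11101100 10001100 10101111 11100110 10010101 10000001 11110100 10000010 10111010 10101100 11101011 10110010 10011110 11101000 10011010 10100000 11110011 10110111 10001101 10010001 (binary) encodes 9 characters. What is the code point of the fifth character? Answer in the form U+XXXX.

Offset 0: leading byte 0xE0 = 11100000 → 3-byte char #1 = E0 B4 8E.
Offset 3: leading byte 0xEA = 11101010 → 3-byte char #2 = EA 86 9D.
Offset 6: leading byte 0xEF = 11101111 → 3-byte char #3 = EF 81 8D.
Offset 9: leading byte 0xEC = 11101100 → 3-byte char #4 = EC 8C AF.
Offset 12: leading byte 0xE6 = 11100110 → 3-byte char #5 = E6 95 81.
Leading byte 0xE6 = 11100110 matches 1110xxxx → 3-byte sequence.
Byte 1: 0xE6 = 11100110, payload 0110 (4 bits).
Byte 2: 0x95 = 10010101 (10xxxxxx ✓), payload 010101.
Byte 3: 0x81 = 10000001 (10xxxxxx ✓), payload 000001.
Concatenate: 0110010101000001 = 0x6541 (16 bits → U+6541).

U+6541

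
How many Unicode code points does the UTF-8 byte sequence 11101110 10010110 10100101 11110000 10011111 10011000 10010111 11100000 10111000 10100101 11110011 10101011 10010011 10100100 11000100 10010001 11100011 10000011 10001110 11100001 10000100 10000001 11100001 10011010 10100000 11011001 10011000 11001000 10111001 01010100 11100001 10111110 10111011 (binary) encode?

12

Byte at offset 0: 0xEE = 11101110 → 3-byte char (#1). Advance 3.
Byte at offset 3: 0xF0 = 11110000 → 4-byte char (#2). Advance 4.
Byte at offset 7: 0xE0 = 11100000 → 3-byte char (#3). Advance 3.
Byte at offset 10: 0xF3 = 11110011 → 4-byte char (#4). Advance 4.
Byte at offset 14: 0xC4 = 11000100 → 2-byte char (#5). Advance 2.
Byte at offset 16: 0xE3 = 11100011 → 3-byte char (#6). Advance 3.
Byte at offset 19: 0xE1 = 11100001 → 3-byte char (#7). Advance 3.
Byte at offset 22: 0xE1 = 11100001 → 3-byte char (#8). Advance 3.
Byte at offset 25: 0xD9 = 11011001 → 2-byte char (#9). Advance 2.
Byte at offset 27: 0xC8 = 11001000 → 2-byte char (#10). Advance 2.
Byte at offset 29: 0x54 = 01010100 → 1-byte char (#11). Advance 1.
Byte at offset 30: 0xE1 = 11100001 → 3-byte char (#12). Advance 3.
Reached end at offset 33 after 12 code points.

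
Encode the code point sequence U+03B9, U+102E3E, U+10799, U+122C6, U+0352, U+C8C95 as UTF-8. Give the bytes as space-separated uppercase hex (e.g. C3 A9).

CE B9 F4 82 B8 BE F0 90 9E 99 F0 92 8B 86 CD 92 F3 88 B2 95

U+03B9: 2-byte form → CE B9.
U+102E3E: 4-byte form → F4 82 B8 BE.
U+10799: 4-byte form → F0 90 9E 99.
U+122C6: 4-byte form → F0 92 8B 86.
U+0352: 2-byte form → CD 92.
U+C8C95: 4-byte form → F3 88 B2 95.
Concatenated (20 bytes): CE B9 F4 82 B8 BE F0 90 9E 99 F0 92 8B 86 CD 92 F3 88 B2 95.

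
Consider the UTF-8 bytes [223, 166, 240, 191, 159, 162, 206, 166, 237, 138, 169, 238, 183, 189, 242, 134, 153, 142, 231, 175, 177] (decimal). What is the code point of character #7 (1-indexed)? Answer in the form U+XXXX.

Offset 0: leading byte 0xDF = 11011111 → 2-byte char #1 = DF A6.
Offset 2: leading byte 0xF0 = 11110000 → 4-byte char #2 = F0 BF 9F A2.
Offset 6: leading byte 0xCE = 11001110 → 2-byte char #3 = CE A6.
Offset 8: leading byte 0xED = 11101101 → 3-byte char #4 = ED 8A A9.
Offset 11: leading byte 0xEE = 11101110 → 3-byte char #5 = EE B7 BD.
Offset 14: leading byte 0xF2 = 11110010 → 4-byte char #6 = F2 86 99 8E.
Offset 18: leading byte 0xE7 = 11100111 → 3-byte char #7 = E7 AF B1.
Leading byte 0xE7 = 11100111 matches 1110xxxx → 3-byte sequence.
Byte 1: 0xE7 = 11100111, payload 0111 (4 bits).
Byte 2: 0xAF = 10101111 (10xxxxxx ✓), payload 101111.
Byte 3: 0xB1 = 10110001 (10xxxxxx ✓), payload 110001.
Concatenate: 0111101111110001 = 0x7BF1 (16 bits → U+7BF1).

U+7BF1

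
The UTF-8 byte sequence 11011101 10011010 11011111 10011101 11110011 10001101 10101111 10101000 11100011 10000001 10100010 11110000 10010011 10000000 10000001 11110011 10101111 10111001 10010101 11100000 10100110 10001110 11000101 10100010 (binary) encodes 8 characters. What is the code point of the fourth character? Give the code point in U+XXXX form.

Offset 0: leading byte 0xDD = 11011101 → 2-byte char #1 = DD 9A.
Offset 2: leading byte 0xDF = 11011111 → 2-byte char #2 = DF 9D.
Offset 4: leading byte 0xF3 = 11110011 → 4-byte char #3 = F3 8D AF A8.
Offset 8: leading byte 0xE3 = 11100011 → 3-byte char #4 = E3 81 A2.
Leading byte 0xE3 = 11100011 matches 1110xxxx → 3-byte sequence.
Byte 1: 0xE3 = 11100011, payload 0011 (4 bits).
Byte 2: 0x81 = 10000001 (10xxxxxx ✓), payload 000001.
Byte 3: 0xA2 = 10100010 (10xxxxxx ✓), payload 100010.
Concatenate: 0011000001100010 = 0x3062 (16 bits → U+3062).

U+3062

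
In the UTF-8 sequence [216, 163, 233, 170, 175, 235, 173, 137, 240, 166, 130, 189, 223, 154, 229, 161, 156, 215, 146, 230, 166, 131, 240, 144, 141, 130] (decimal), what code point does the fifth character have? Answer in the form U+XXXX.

U+07DA

Offset 0: leading byte 0xD8 = 11011000 → 2-byte char #1 = D8 A3.
Offset 2: leading byte 0xE9 = 11101001 → 3-byte char #2 = E9 AA AF.
Offset 5: leading byte 0xEB = 11101011 → 3-byte char #3 = EB AD 89.
Offset 8: leading byte 0xF0 = 11110000 → 4-byte char #4 = F0 A6 82 BD.
Offset 12: leading byte 0xDF = 11011111 → 2-byte char #5 = DF 9A.
Leading byte 0xDF = 11011111 matches 110xxxxx → 2-byte sequence.
Byte 1: 0xDF = 11011111, payload 11111 (5 bits).
Byte 2: 0x9A = 10011010 (10xxxxxx ✓), payload 011010.
Concatenate: 11111011010 = 0x7DA (11 bits → U+07DA).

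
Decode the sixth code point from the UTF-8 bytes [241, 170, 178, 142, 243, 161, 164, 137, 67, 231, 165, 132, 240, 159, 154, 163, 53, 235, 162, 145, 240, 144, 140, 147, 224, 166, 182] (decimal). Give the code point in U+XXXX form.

U+0035

Offset 0: leading byte 0xF1 = 11110001 → 4-byte char #1 = F1 AA B2 8E.
Offset 4: leading byte 0xF3 = 11110011 → 4-byte char #2 = F3 A1 A4 89.
Offset 8: leading byte 0x43 = 01000011 → 1-byte char #3 = 43.
Offset 9: leading byte 0xE7 = 11100111 → 3-byte char #4 = E7 A5 84.
Offset 12: leading byte 0xF0 = 11110000 → 4-byte char #5 = F0 9F 9A A3.
Offset 16: leading byte 0x35 = 00110101 → 1-byte char #6 = 35.
Leading byte 0x35 = 00110101 matches 0xxxxxxx → 1-byte sequence.
Byte 1: 0x35 = 00110101, payload 0110101 (7 bits).
Concatenate: 0110101 = 0x35 (7 bits → U+0035).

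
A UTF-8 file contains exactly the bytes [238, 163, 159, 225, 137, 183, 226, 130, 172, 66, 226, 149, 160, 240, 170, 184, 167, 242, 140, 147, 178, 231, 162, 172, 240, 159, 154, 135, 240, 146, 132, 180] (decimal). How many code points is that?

10

Byte at offset 0: 0xEE = 11101110 → 3-byte char (#1). Advance 3.
Byte at offset 3: 0xE1 = 11100001 → 3-byte char (#2). Advance 3.
Byte at offset 6: 0xE2 = 11100010 → 3-byte char (#3). Advance 3.
Byte at offset 9: 0x42 = 01000010 → 1-byte char (#4). Advance 1.
Byte at offset 10: 0xE2 = 11100010 → 3-byte char (#5). Advance 3.
Byte at offset 13: 0xF0 = 11110000 → 4-byte char (#6). Advance 4.
Byte at offset 17: 0xF2 = 11110010 → 4-byte char (#7). Advance 4.
Byte at offset 21: 0xE7 = 11100111 → 3-byte char (#8). Advance 3.
Byte at offset 24: 0xF0 = 11110000 → 4-byte char (#9). Advance 4.
Byte at offset 28: 0xF0 = 11110000 → 4-byte char (#10). Advance 4.
Reached end at offset 32 after 10 code points.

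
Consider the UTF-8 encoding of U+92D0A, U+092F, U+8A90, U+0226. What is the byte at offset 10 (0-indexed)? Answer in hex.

U+92D0A → 4-byte form F2 92 B4 8A at offsets 0–3.
U+092F → 3-byte form E0 A4 AF at offsets 4–6.
U+8A90 → 3-byte form E8 AA 90 at offsets 7–9.
U+0226 → 2-byte form C8 A6 at offsets 10–11.
Offset 10 falls in char 4's range; it's byte 1 of C8 A6 = 0xC8.

0xC8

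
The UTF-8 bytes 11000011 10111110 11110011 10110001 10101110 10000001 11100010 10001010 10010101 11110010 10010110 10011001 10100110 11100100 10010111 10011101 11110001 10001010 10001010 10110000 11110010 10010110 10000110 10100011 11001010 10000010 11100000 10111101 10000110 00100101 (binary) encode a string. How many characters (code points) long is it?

10

Byte at offset 0: 0xC3 = 11000011 → 2-byte char (#1). Advance 2.
Byte at offset 2: 0xF3 = 11110011 → 4-byte char (#2). Advance 4.
Byte at offset 6: 0xE2 = 11100010 → 3-byte char (#3). Advance 3.
Byte at offset 9: 0xF2 = 11110010 → 4-byte char (#4). Advance 4.
Byte at offset 13: 0xE4 = 11100100 → 3-byte char (#5). Advance 3.
Byte at offset 16: 0xF1 = 11110001 → 4-byte char (#6). Advance 4.
Byte at offset 20: 0xF2 = 11110010 → 4-byte char (#7). Advance 4.
Byte at offset 24: 0xCA = 11001010 → 2-byte char (#8). Advance 2.
Byte at offset 26: 0xE0 = 11100000 → 3-byte char (#9). Advance 3.
Byte at offset 29: 0x25 = 00100101 → 1-byte char (#10). Advance 1.
Reached end at offset 30 after 10 code points.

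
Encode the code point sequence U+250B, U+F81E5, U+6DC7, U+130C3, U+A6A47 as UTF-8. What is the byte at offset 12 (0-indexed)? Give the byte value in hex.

U+250B → 3-byte form E2 94 8B at offsets 0–2.
U+F81E5 → 4-byte form F3 B8 87 A5 at offsets 3–6.
U+6DC7 → 3-byte form E6 B7 87 at offsets 7–9.
U+130C3 → 4-byte form F0 93 83 83 at offsets 10–13.
Offset 12 falls in char 4's range; it's byte 3 of F0 93 83 83 = 0x83.

0x83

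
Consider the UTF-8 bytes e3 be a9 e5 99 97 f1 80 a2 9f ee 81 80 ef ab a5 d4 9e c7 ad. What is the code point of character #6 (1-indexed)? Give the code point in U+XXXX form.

Offset 0: leading byte 0xE3 = 11100011 → 3-byte char #1 = E3 BE A9.
Offset 3: leading byte 0xE5 = 11100101 → 3-byte char #2 = E5 99 97.
Offset 6: leading byte 0xF1 = 11110001 → 4-byte char #3 = F1 80 A2 9F.
Offset 10: leading byte 0xEE = 11101110 → 3-byte char #4 = EE 81 80.
Offset 13: leading byte 0xEF = 11101111 → 3-byte char #5 = EF AB A5.
Offset 16: leading byte 0xD4 = 11010100 → 2-byte char #6 = D4 9E.
Leading byte 0xD4 = 11010100 matches 110xxxxx → 2-byte sequence.
Byte 1: 0xD4 = 11010100, payload 10100 (5 bits).
Byte 2: 0x9E = 10011110 (10xxxxxx ✓), payload 011110.
Concatenate: 10100011110 = 0x51E (11 bits → U+051E).

U+051E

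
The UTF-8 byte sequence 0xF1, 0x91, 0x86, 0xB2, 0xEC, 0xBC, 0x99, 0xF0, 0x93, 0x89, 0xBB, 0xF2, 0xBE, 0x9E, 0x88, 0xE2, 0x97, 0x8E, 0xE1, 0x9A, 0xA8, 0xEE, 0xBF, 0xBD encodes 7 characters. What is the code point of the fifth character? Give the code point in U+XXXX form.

Offset 0: leading byte 0xF1 = 11110001 → 4-byte char #1 = F1 91 86 B2.
Offset 4: leading byte 0xEC = 11101100 → 3-byte char #2 = EC BC 99.
Offset 7: leading byte 0xF0 = 11110000 → 4-byte char #3 = F0 93 89 BB.
Offset 11: leading byte 0xF2 = 11110010 → 4-byte char #4 = F2 BE 9E 88.
Offset 15: leading byte 0xE2 = 11100010 → 3-byte char #5 = E2 97 8E.
Leading byte 0xE2 = 11100010 matches 1110xxxx → 3-byte sequence.
Byte 1: 0xE2 = 11100010, payload 0010 (4 bits).
Byte 2: 0x97 = 10010111 (10xxxxxx ✓), payload 010111.
Byte 3: 0x8E = 10001110 (10xxxxxx ✓), payload 001110.
Concatenate: 0010010111001110 = 0x25CE (16 bits → U+25CE).

U+25CE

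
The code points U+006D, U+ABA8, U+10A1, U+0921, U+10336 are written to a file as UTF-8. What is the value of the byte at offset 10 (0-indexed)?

U+006D → 1-byte form 6D at offsets 0–0.
U+ABA8 → 3-byte form EA AE A8 at offsets 1–3.
U+10A1 → 3-byte form E1 82 A1 at offsets 4–6.
U+0921 → 3-byte form E0 A4 A1 at offsets 7–9.
U+10336 → 4-byte form F0 90 8C B6 at offsets 10–13.
Offset 10 falls in char 5's range; it's byte 1 of F0 90 8C B6 = 0xF0.

0xF0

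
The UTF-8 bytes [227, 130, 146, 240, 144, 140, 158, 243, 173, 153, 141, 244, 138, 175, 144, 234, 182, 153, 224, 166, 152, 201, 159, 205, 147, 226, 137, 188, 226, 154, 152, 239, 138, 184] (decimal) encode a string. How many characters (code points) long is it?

11

Byte at offset 0: 0xE3 = 11100011 → 3-byte char (#1). Advance 3.
Byte at offset 3: 0xF0 = 11110000 → 4-byte char (#2). Advance 4.
Byte at offset 7: 0xF3 = 11110011 → 4-byte char (#3). Advance 4.
Byte at offset 11: 0xF4 = 11110100 → 4-byte char (#4). Advance 4.
Byte at offset 15: 0xEA = 11101010 → 3-byte char (#5). Advance 3.
Byte at offset 18: 0xE0 = 11100000 → 3-byte char (#6). Advance 3.
Byte at offset 21: 0xC9 = 11001001 → 2-byte char (#7). Advance 2.
Byte at offset 23: 0xCD = 11001101 → 2-byte char (#8). Advance 2.
Byte at offset 25: 0xE2 = 11100010 → 3-byte char (#9). Advance 3.
Byte at offset 28: 0xE2 = 11100010 → 3-byte char (#10). Advance 3.
Byte at offset 31: 0xEF = 11101111 → 3-byte char (#11). Advance 3.
Reached end at offset 34 after 11 code points.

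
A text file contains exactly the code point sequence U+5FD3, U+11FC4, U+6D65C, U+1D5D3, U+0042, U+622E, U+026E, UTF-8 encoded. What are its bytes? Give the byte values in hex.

E5 BF 93 F0 91 BF 84 F1 AD 99 9C F0 9D 97 93 42 E6 88 AE C9 AE

U+5FD3: 3-byte form → E5 BF 93.
U+11FC4: 4-byte form → F0 91 BF 84.
U+6D65C: 4-byte form → F1 AD 99 9C.
U+1D5D3: 4-byte form → F0 9D 97 93.
U+0042: 1-byte form → 42.
U+622E: 3-byte form → E6 88 AE.
U+026E: 2-byte form → C9 AE.
Concatenated (21 bytes): E5 BF 93 F0 91 BF 84 F1 AD 99 9C F0 9D 97 93 42 E6 88 AE C9 AE.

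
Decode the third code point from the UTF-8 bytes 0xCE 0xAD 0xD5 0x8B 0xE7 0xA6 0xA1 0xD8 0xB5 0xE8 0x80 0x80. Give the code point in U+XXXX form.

Offset 0: leading byte 0xCE = 11001110 → 2-byte char #1 = CE AD.
Offset 2: leading byte 0xD5 = 11010101 → 2-byte char #2 = D5 8B.
Offset 4: leading byte 0xE7 = 11100111 → 3-byte char #3 = E7 A6 A1.
Leading byte 0xE7 = 11100111 matches 1110xxxx → 3-byte sequence.
Byte 1: 0xE7 = 11100111, payload 0111 (4 bits).
Byte 2: 0xA6 = 10100110 (10xxxxxx ✓), payload 100110.
Byte 3: 0xA1 = 10100001 (10xxxxxx ✓), payload 100001.
Concatenate: 0111100110100001 = 0x79A1 (16 bits → U+79A1).

U+79A1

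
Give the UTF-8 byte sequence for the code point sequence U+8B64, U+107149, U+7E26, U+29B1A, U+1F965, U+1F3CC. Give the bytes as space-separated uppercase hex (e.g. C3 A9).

E8 AD A4 F4 87 85 89 E7 B8 A6 F0 A9 AC 9A F0 9F A5 A5 F0 9F 8F 8C

U+8B64: 3-byte form → E8 AD A4.
U+107149: 4-byte form → F4 87 85 89.
U+7E26: 3-byte form → E7 B8 A6.
U+29B1A: 4-byte form → F0 A9 AC 9A.
U+1F965: 4-byte form → F0 9F A5 A5.
U+1F3CC: 4-byte form → F0 9F 8F 8C.
Concatenated (22 bytes): E8 AD A4 F4 87 85 89 E7 B8 A6 F0 A9 AC 9A F0 9F A5 A5 F0 9F 8F 8C.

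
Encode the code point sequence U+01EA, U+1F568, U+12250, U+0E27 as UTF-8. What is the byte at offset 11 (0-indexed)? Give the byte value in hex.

0xB8

U+01EA → 2-byte form C7 AA at offsets 0–1.
U+1F568 → 4-byte form F0 9F 95 A8 at offsets 2–5.
U+12250 → 4-byte form F0 92 89 90 at offsets 6–9.
U+0E27 → 3-byte form E0 B8 A7 at offsets 10–12.
Offset 11 falls in char 4's range; it's byte 2 of E0 B8 A7 = 0xB8.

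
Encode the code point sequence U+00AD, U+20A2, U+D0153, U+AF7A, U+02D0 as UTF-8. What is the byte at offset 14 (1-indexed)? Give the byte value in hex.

1-indexed offset 14 is 0-indexed offset 13.
U+00AD → 2-byte form C2 AD at offsets 0–1.
U+20A2 → 3-byte form E2 82 A2 at offsets 2–4.
U+D0153 → 4-byte form F3 90 85 93 at offsets 5–8.
U+AF7A → 3-byte form EA BD BA at offsets 9–11.
U+02D0 → 2-byte form CB 90 at offsets 12–13.
Offset 13 falls in char 5's range; it's byte 2 of CB 90 = 0x90.

0x90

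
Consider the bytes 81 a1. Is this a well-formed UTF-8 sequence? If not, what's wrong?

invalid (continuation byte with no leading byte)

Byte 0x81 = 10000001 has the form 10xxxxxx — a continuation byte — but there is no preceding leading byte.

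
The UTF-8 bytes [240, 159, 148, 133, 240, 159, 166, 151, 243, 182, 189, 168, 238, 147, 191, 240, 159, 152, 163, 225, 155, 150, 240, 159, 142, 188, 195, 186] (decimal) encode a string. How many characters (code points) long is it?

8

Byte at offset 0: 0xF0 = 11110000 → 4-byte char (#1). Advance 4.
Byte at offset 4: 0xF0 = 11110000 → 4-byte char (#2). Advance 4.
Byte at offset 8: 0xF3 = 11110011 → 4-byte char (#3). Advance 4.
Byte at offset 12: 0xEE = 11101110 → 3-byte char (#4). Advance 3.
Byte at offset 15: 0xF0 = 11110000 → 4-byte char (#5). Advance 4.
Byte at offset 19: 0xE1 = 11100001 → 3-byte char (#6). Advance 3.
Byte at offset 22: 0xF0 = 11110000 → 4-byte char (#7). Advance 4.
Byte at offset 26: 0xC3 = 11000011 → 2-byte char (#8). Advance 2.
Reached end at offset 28 after 8 code points.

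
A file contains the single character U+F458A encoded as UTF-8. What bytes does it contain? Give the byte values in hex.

U+F458A = 0xF458A = 1000842 decimal. In range U+10000–U+10FFFF → 4-byte form: 11110xxx 10xxxxxx 10xxxxxx 10xxxxxx.
Binary (21 bits): 011110100010110001010.
Split 3+6+6+6: 011 | 110100 | 010110 | 001010.
Byte 1: 11110011 = 0xF3.
Byte 2: 10110100 = 0xB4.
Byte 3: 10010110 = 0x96.
Byte 4: 10001010 = 0x8A.

F3 B4 96 8A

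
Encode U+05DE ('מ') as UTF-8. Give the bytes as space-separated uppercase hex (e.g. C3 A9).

D7 9E

U+05DE = 0x5DE = 1502 decimal. In range U+0080–U+07FF → 2-byte form: 110xxxxx 10xxxxxx.
Binary (11 bits): 10111011110.
Split 5+6: 10111 | 011110.
Byte 1: 11010111 = 0xD7.
Byte 2: 10011110 = 0x9E.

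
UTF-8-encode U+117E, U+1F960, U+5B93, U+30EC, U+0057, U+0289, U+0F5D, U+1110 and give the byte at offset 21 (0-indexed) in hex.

U+117E → 3-byte form E1 85 BE at offsets 0–2.
U+1F960 → 4-byte form F0 9F A5 A0 at offsets 3–6.
U+5B93 → 3-byte form E5 AE 93 at offsets 7–9.
U+30EC → 3-byte form E3 83 AC at offsets 10–12.
U+0057 → 1-byte form 57 at offsets 13–13.
U+0289 → 2-byte form CA 89 at offsets 14–15.
U+0F5D → 3-byte form E0 BD 9D at offsets 16–18.
U+1110 → 3-byte form E1 84 90 at offsets 19–21.
Offset 21 falls in char 8's range; it's byte 3 of E1 84 90 = 0x90.

0x90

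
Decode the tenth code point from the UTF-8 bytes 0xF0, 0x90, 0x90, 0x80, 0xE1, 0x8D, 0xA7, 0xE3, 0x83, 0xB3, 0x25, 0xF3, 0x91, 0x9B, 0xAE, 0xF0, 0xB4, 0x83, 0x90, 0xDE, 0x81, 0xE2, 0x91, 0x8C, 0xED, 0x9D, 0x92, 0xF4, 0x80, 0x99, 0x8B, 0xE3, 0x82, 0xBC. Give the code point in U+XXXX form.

U+10064B

Offset 0: leading byte 0xF0 = 11110000 → 4-byte char #1 = F0 90 90 80.
Offset 4: leading byte 0xE1 = 11100001 → 3-byte char #2 = E1 8D A7.
Offset 7: leading byte 0xE3 = 11100011 → 3-byte char #3 = E3 83 B3.
Offset 10: leading byte 0x25 = 00100101 → 1-byte char #4 = 25.
Offset 11: leading byte 0xF3 = 11110011 → 4-byte char #5 = F3 91 9B AE.
Offset 15: leading byte 0xF0 = 11110000 → 4-byte char #6 = F0 B4 83 90.
Offset 19: leading byte 0xDE = 11011110 → 2-byte char #7 = DE 81.
Offset 21: leading byte 0xE2 = 11100010 → 3-byte char #8 = E2 91 8C.
Offset 24: leading byte 0xED = 11101101 → 3-byte char #9 = ED 9D 92.
Offset 27: leading byte 0xF4 = 11110100 → 4-byte char #10 = F4 80 99 8B.
Leading byte 0xF4 = 11110100 matches 11110xxx → 4-byte sequence.
Byte 1: 0xF4 = 11110100, payload 100 (3 bits).
Byte 2: 0x80 = 10000000 (10xxxxxx ✓), payload 000000.
Byte 3: 0x99 = 10011001 (10xxxxxx ✓), payload 011001.
Byte 4: 0x8B = 10001011 (10xxxxxx ✓), payload 001011.
Concatenate: 100000000011001001011 = 0x10064B (21 bits → U+10064B).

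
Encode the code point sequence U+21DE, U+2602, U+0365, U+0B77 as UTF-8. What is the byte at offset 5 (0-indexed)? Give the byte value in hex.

U+21DE → 3-byte form E2 87 9E at offsets 0–2.
U+2602 → 3-byte form E2 98 82 at offsets 3–5.
Offset 5 falls in char 2's range; it's byte 3 of E2 98 82 = 0x82.

0x82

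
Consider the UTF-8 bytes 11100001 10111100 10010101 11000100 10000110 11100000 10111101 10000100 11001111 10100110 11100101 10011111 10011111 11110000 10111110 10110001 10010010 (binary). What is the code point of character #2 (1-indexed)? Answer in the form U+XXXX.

U+0106

Offset 0: leading byte 0xE1 = 11100001 → 3-byte char #1 = E1 BC 95.
Offset 3: leading byte 0xC4 = 11000100 → 2-byte char #2 = C4 86.
Leading byte 0xC4 = 11000100 matches 110xxxxx → 2-byte sequence.
Byte 1: 0xC4 = 11000100, payload 00100 (5 bits).
Byte 2: 0x86 = 10000110 (10xxxxxx ✓), payload 000110.
Concatenate: 00100000110 = 0x106 (11 bits → U+0106).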